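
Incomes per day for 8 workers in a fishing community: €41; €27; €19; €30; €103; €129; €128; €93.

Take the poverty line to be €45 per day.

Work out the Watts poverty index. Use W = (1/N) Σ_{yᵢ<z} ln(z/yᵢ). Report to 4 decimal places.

0.2340

Below the line: €19, €27, €30, €41 (q = 4 of N = 8).
Log gaps: ln(45/19) = 0.8622; ln(45/27) = 0.5108; ln(45/30) = 0.4055; ln(45/41) = 0.0931.
W = 1.871605 / 8 = 0.2340.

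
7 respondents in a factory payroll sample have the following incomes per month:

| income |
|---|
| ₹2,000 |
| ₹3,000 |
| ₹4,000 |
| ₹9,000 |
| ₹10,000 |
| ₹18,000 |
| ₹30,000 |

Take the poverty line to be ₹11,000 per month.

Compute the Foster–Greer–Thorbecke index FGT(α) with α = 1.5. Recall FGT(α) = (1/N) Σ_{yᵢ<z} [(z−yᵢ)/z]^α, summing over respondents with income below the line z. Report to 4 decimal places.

0.2818

Incomes under z: ₹2,000, ₹3,000, ₹4,000, ₹9,000, ₹10,000 (q = 5 of N = 7).
Relative gaps: (11000−2000)/11000 = 0.8182; (11000−3000)/11000 = 0.7273; (11000−4000)/11000 = 0.6364; (11000−9000)/11000 = 0.1818; (11000−10000)/11000 = 0.0909.
Raised to α = 1.5: 0.74007; 0.62022; 0.50764; 0.07753; 0.02741.
Sum = 1.972874; FGT(1.5) = 1.972874 / 7 = 0.2818.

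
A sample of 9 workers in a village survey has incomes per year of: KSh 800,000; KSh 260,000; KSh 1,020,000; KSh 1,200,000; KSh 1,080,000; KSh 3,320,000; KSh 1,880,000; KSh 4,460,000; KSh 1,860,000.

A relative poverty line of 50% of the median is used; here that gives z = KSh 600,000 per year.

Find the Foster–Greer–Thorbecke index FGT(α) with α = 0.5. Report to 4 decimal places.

Below z: KSh 260,000 (q = 1 of N = 9).
Shortfall ratios: (600000−260000)/600000 = 0.5667.
Raised to α = 0.5: 0.75277.
Sum = 0.752773; FGT(0.5) = 0.752773 / 9 = 0.0836.

0.0836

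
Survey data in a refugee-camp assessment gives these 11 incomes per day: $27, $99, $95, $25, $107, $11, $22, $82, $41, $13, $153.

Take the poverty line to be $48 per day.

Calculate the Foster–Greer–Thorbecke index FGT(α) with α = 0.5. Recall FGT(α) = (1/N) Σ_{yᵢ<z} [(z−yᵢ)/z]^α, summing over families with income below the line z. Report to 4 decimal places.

Below the line: $11, $13, $22, $25, $27, $41 (q = 6 of N = 11).
Relative gaps: (48−11)/48 = 0.7708; (48−13)/48 = 0.7292; (48−22)/48 = 0.5417; (48−25)/48 = 0.4792; (48−27)/48 = 0.4375; (48−41)/48 = 0.1458.
Raised to α = 0.5: 0.87797; 0.85391; 0.73598; 0.69222; 0.66144; 0.38188.
Sum = 4.203402; FGT(0.5) = 4.203402 / 11 = 0.3821.

0.3821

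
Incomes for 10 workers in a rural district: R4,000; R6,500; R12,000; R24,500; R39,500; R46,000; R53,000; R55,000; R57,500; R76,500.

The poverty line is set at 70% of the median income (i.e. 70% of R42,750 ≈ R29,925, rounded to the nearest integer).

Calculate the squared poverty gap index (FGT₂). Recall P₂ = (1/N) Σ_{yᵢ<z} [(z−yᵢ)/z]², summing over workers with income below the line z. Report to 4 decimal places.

Below the line: R4,000, R6,500, R12,000, R24,500 (q = 4 of N = 10).
Shortfall ratios: (29925−4000)/29925 = 0.8663; (29925−6500)/29925 = 0.7828; (29925−12000)/29925 = 0.5990; (29925−24500)/29925 = 0.1813.
Squared: 0.7505; 0.6128; 0.3588; 0.0329.
Sum = 1.754955; P₂ = 1.754955 / 10 = 0.1755.

0.1755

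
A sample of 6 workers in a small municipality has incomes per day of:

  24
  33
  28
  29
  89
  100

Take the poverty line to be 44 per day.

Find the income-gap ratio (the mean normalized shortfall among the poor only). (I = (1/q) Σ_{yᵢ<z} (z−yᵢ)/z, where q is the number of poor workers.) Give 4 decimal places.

0.3523

Below the line: 24, 28, 29, 33 (q = 4 of N = 6).
Shortfall ratios (z−y)/z: 0.4545, 0.3636, 0.3409, 0.2500; sum = 1.409091.
I averages over the q = 4 poor units only: 1.409091 / 4 = 0.3523.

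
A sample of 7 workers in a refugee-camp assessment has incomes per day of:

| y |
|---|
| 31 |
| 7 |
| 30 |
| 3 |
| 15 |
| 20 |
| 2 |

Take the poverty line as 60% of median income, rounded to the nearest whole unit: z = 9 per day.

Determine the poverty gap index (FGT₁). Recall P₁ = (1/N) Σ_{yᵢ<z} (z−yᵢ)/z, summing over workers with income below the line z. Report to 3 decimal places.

0.238

Poor units: 2, 3, 7 (q = 3 of N = 7).
Relative gaps: (9−2)/9 = 0.7778; (9−3)/9 = 0.6667; (9−7)/9 = 0.2222.
Sum of shortfalls = 1.666667; P₁ averages over all N: 1.666667 / 7 = 0.238.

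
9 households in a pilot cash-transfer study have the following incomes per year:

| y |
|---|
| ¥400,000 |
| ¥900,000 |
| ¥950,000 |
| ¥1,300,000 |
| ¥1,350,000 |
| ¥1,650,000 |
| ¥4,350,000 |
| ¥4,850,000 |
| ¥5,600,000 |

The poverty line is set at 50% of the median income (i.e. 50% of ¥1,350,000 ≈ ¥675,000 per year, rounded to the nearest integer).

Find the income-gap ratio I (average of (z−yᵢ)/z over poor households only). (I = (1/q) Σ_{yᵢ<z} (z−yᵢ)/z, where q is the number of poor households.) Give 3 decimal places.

0.407

Below the line: ¥400,000 (q = 1 of N = 9).
Relative gaps: 0.4074; sum = 0.407407.
I averages over the q = 1 poor units only: 0.407407 / 1 = 0.407.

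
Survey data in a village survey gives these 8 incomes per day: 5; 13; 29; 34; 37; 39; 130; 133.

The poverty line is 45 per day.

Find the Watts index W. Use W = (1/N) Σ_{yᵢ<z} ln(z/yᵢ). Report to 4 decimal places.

Below the line: 5, 13, 29, 34, 37, 39 (q = 6 of N = 8).
Log shortfalls: ln(45/5) = 2.1972; ln(45/13) = 1.2417; ln(45/29) = 0.4394; ln(45/34) = 0.2803; ln(45/37) = 0.1957; ln(45/39) = 0.1431.
W = 4.497452 / 8 = 0.5622.

0.5622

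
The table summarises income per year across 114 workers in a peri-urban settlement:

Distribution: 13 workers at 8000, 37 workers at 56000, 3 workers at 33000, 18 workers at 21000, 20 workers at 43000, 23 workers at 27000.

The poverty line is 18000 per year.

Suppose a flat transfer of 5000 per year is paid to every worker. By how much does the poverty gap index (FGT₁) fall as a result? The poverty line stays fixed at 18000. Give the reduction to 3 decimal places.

Before: below the line — 13×8000; poverty gap index (FGT₁) = 0.06335.
After the 5000 transfer: below the line — 13×13000; poverty gap index (FGT₁) = 0.03168.
Reduction = 0.06335 − 0.03168 = 0.032.

0.032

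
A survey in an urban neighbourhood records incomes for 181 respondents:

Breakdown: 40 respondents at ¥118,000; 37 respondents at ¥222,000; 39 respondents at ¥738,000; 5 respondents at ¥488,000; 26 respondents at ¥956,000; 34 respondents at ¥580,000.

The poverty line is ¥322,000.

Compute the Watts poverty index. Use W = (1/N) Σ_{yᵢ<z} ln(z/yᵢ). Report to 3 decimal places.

0.298

Incomes under z: 40×¥118,000, 37×¥222,000 (q = 77 of N = 181).
Log gaps: ln(322000/118000) = 1.0039 (×40); ln(322000/222000) = 0.3719 (×37).
W = 53.914021 / 181 = 0.298.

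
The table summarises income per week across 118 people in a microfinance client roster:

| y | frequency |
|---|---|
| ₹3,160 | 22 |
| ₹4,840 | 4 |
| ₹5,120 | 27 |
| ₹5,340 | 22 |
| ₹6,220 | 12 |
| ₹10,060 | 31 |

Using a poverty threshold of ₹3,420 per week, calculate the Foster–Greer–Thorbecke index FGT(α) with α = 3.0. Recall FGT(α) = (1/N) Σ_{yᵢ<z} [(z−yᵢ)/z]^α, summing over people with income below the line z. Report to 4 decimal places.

Incomes under z: 22×₹3,160 (q = 22 of N = 118).
Gap ratios (z−y)/z: (3420−3160)/3420 = 0.0760 (×22).
Raised to α = 3.0: 0.00044 (×22).
Sum = 0.009666; FGT(3.0) = 0.009666 / 118 = 0.0001.

0.0001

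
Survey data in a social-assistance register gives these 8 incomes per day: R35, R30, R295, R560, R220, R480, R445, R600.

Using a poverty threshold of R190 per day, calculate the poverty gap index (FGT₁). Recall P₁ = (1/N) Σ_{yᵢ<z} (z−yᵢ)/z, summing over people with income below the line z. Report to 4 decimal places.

Below z: R30, R35 (q = 2 of N = 8).
Gap ratios (z−y)/z: (190−30)/190 = 0.8421; (190−35)/190 = 0.8158.
Sum of shortfalls = 1.657895; P₁ averages over all N: 1.657895 / 8 = 0.2072.

0.2072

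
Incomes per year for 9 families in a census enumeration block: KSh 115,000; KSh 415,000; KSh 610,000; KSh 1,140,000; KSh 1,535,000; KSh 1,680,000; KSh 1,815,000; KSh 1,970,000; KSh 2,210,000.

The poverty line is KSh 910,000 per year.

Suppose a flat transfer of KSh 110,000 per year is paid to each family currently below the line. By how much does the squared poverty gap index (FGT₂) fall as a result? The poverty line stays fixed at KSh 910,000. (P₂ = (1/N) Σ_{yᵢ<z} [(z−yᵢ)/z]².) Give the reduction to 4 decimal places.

0.0421

Before: below the line — KSh 115,000, KSh 415,000, KSh 610,000; squared poverty gap index (FGT₂) = 0.129755.
After the KSh 110,000 transfer: below the line — KSh 225,000, KSh 525,000, KSh 720,000; squared poverty gap index (FGT₂) = 0.087691.
Reduction = 0.129755 − 0.087691 = 0.0421.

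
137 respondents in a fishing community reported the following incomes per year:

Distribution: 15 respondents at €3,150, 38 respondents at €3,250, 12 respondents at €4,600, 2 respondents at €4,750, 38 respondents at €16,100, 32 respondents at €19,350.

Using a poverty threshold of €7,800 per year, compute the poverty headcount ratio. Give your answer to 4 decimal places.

67 of the 137 respondents have income below €7,800.
H = 67/137 = 0.4891.

0.4891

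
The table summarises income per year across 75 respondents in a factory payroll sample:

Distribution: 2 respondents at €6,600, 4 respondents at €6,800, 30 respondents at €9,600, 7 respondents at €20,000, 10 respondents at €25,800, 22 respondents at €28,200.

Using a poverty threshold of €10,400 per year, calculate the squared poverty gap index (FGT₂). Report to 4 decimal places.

Below z: 2×€6,600, 4×€6,800, 30×€9,600 (q = 36 of N = 75).
Gap ratios (z−y)/z: (10400−6600)/10400 = 0.3654 (×2); (10400−6800)/10400 = 0.3462 (×4); (10400−9600)/10400 = 0.0769 (×30).
Squared: 0.1335 (×2); 0.1198 (×4); 0.0059 (×30).
Sum = 0.923817; P₂ = 0.923817 / 75 = 0.0123.

0.0123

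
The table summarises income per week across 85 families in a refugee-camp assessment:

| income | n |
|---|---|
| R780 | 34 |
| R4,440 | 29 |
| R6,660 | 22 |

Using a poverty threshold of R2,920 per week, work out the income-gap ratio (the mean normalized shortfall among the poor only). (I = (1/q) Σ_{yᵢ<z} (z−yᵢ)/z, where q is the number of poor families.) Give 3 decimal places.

Below the line: 34×R780 (q = 34 of N = 85).
Shortfall ratios (z−y)/z: 0.7329 (×34); sum = 24.917808.
The income-gap ratio divides by q (the poor only): 24.917808 / 34 = 0.733.

0.733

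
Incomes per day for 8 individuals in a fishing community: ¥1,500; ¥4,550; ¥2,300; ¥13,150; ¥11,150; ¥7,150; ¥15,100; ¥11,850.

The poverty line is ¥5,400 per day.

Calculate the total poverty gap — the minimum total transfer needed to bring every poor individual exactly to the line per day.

¥7,850

Below z: ¥1,500, ¥2,300, ¥4,550 (q = 3 of N = 8).
Individual gaps: 5400−1500 = 3900; 5400−2300 = 3100; 5400−4550 = 850.
Aggregate gap = ¥7,850.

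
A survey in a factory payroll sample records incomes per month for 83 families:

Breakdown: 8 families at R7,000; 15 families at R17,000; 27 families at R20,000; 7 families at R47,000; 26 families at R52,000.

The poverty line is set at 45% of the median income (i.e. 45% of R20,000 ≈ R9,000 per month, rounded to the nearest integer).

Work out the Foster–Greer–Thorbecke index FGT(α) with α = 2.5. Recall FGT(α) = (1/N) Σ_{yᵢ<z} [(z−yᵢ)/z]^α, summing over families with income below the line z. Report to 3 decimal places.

0.002

Poor units: 8×R7,000 (q = 8 of N = 83).
Gap ratios (z−y)/z: (9000−7000)/9000 = 0.2222 (×8).
Raised to α = 2.5: 0.02328 (×8).
Sum = 0.186234; FGT(2.5) = 0.186234 / 83 = 0.002.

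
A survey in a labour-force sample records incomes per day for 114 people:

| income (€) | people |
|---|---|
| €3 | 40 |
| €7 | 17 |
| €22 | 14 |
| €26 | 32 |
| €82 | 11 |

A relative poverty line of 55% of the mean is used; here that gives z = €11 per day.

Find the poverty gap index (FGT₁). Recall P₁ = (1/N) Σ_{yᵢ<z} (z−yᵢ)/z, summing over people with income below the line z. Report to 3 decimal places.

0.309

Poor units: 40×€3, 17×€7 (q = 57 of N = 114).
Shortfall ratios: (11−3)/11 = 0.7273 (×40); (11−7)/11 = 0.3636 (×17).
Sum of shortfalls = 35.272727; P₁ averages over all N: 35.272727 / 114 = 0.309.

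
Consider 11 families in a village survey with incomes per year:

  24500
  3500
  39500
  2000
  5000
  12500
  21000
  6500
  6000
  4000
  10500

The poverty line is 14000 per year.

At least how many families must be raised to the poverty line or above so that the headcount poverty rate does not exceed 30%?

5

8 of the 11 families are poor, so H = 8/11 = 0.727.
A headcount ratio of at most 30% allows at most ⌊0.30 × 11⌋ = 3 poor families.
So at least 8 − 3 = 5 must be lifted.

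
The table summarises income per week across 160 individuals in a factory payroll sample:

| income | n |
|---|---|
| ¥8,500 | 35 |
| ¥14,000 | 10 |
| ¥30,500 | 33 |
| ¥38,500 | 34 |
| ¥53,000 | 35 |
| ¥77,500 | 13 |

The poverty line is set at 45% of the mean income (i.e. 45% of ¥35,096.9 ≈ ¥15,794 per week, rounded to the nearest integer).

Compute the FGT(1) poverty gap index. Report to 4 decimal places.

0.1081

Incomes under z: 35×¥8,500, 10×¥14,000 (q = 45 of N = 160).
Normalized shortfalls: (15794−8500)/15794 = 0.4618 (×35); (15794−14000)/15794 = 0.1136 (×10).
Σ = 17.299607. Dividing by the full population N = 160 gives P₁ = 0.1081.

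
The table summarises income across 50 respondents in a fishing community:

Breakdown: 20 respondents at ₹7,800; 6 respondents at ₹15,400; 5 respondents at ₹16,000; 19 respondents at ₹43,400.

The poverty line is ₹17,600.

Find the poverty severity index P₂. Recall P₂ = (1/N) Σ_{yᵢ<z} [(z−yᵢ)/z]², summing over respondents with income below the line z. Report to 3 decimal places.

0.127

Incomes under z: 20×₹7,800, 6×₹15,400, 5×₹16,000 (q = 31 of N = 50).
Gap ratios (z−y)/z: (17600−7800)/17600 = 0.5568 (×20); (17600−15400)/17600 = 0.1250 (×6); (17600−16000)/17600 = 0.0909 (×5).
Squared: 0.3100 (×20); 0.0156 (×6); 0.0083 (×5).
Sum = 6.336002; P₂ = 6.336002 / 50 = 0.127.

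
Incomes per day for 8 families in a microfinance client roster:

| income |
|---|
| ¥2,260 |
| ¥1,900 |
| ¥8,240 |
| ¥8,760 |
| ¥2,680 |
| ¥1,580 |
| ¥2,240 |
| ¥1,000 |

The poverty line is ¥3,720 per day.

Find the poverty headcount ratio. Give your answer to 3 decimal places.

0.750

6 of the 8 families have income below ¥3,720.
H = 6/8 = 0.750.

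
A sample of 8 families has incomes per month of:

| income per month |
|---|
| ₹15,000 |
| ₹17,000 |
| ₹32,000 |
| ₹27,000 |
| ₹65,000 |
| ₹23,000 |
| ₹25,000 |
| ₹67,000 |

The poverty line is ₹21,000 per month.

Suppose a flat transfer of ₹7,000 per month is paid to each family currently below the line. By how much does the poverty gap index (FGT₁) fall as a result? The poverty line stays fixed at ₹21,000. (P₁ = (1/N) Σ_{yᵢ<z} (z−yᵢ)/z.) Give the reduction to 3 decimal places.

Before: below the line — ₹15,000, ₹17,000; poverty gap index (FGT₁) = 0.05952.
After the ₹7,000 transfer: below the line — none; poverty gap index (FGT₁) = 0.00000.
Reduction = 0.05952 − 0.00000 = 0.060.

0.060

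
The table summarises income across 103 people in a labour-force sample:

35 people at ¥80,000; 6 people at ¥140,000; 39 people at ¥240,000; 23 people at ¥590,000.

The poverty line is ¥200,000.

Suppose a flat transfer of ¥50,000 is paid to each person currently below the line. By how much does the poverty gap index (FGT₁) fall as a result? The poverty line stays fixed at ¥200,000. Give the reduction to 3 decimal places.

Before: below the line — 35×¥80,000, 6×¥140,000; poverty gap index (FGT₁) = 0.22136.
After the ¥50,000 transfer: below the line — 35×¥130,000, 6×¥190,000; poverty gap index (FGT₁) = 0.12184.
Reduction = 0.22136 − 0.12184 = 0.100.

0.100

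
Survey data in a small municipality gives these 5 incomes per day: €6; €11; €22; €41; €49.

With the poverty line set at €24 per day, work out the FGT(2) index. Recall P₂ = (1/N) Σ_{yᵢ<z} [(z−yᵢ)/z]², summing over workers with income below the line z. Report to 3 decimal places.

0.173

Incomes under z: €6, €11, €22 (q = 3 of N = 5).
Normalized shortfalls: (24−6)/24 = 0.7500; (24−11)/24 = 0.5417; (24−22)/24 = 0.0833.
Squared: 0.5625; 0.2934; 0.0069.
Sum = 0.862847; P₂ = 0.862847 / 5 = 0.173.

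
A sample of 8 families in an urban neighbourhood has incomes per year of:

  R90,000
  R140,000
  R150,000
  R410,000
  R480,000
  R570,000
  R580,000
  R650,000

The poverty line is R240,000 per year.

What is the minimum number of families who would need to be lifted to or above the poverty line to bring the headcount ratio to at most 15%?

2

3 of the 8 families are poor, so H = 3/8 = 0.375.
A headcount ratio of at most 15% allows at most ⌊0.15 × 8⌋ = 1 poor families.
So at least 3 − 1 = 2 must be lifted.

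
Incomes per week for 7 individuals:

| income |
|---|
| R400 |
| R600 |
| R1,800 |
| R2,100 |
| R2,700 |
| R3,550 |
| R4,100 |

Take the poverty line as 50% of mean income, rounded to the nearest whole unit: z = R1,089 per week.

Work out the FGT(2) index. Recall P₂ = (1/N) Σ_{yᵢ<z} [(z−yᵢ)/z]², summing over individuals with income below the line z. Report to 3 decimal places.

0.086

Poor units: R400, R600 (q = 2 of N = 7).
Shortfall ratios: (1089−400)/1089 = 0.6327; (1089−600)/1089 = 0.4490.
Squared: 0.4003; 0.2016.
Sum = 0.601930; P₂ = 0.601930 / 7 = 0.086.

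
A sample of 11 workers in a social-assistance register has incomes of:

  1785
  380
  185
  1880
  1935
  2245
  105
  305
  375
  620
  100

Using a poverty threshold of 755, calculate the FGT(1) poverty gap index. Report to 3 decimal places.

Below the line: 100, 105, 185, 305, 375, 380, 620 (q = 7 of N = 11).
Normalized shortfalls: (755−100)/755 = 0.8675; (755−105)/755 = 0.8609; (755−185)/755 = 0.7550; (755−305)/755 = 0.5960; (755−375)/755 = 0.5033; (755−380)/755 = 0.4967; (755−620)/755 = 0.1788.
Sum of shortfalls = 4.258278; P₁ averages over all N: 4.258278 / 11 = 0.387.

0.387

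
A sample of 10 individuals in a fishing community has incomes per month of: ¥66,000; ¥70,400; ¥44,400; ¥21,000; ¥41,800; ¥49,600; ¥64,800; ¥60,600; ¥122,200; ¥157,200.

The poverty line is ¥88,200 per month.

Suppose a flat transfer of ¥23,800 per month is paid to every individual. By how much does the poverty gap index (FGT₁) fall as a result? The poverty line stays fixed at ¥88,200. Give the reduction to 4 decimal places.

Before: below the line — ¥21,000, ¥41,800, ¥44,400, ¥49,600, ¥60,600, ¥64,800, ¥66,000, ¥70,400; poverty gap index (FGT₁) = 0.325397.
After the ¥23,800 transfer: below the line — ¥44,800, ¥65,600, ¥68,200, ¥73,400, ¥84,400; poverty gap index (FGT₁) = 0.118594.
Reduction = 0.325397 − 0.118594 = 0.2068.

0.2068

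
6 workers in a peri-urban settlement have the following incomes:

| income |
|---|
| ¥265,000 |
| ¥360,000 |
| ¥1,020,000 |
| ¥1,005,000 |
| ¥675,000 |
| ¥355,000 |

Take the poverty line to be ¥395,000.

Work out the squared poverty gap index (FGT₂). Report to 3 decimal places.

Poor units: ¥265,000, ¥355,000, ¥360,000 (q = 3 of N = 6).
Gap ratios (z−y)/z: (395000−265000)/395000 = 0.3291; (395000−355000)/395000 = 0.1013; (395000−360000)/395000 = 0.0886.
Squared: 0.1083; 0.0103; 0.0079.
Sum = 0.126422; P₂ = 0.126422 / 6 = 0.021.

0.021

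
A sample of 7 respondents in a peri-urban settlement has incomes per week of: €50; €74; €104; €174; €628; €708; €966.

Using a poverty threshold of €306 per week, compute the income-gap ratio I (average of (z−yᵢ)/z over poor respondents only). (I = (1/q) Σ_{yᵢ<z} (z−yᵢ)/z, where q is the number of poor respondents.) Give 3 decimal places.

0.672

Below the line: €50, €74, €104, €174 (q = 4 of N = 7).
Relative gaps: 0.8366, 0.7582, 0.6601, 0.4314; sum = 2.686275.
The income-gap ratio divides by q (the poor only): 2.686275 / 4 = 0.672.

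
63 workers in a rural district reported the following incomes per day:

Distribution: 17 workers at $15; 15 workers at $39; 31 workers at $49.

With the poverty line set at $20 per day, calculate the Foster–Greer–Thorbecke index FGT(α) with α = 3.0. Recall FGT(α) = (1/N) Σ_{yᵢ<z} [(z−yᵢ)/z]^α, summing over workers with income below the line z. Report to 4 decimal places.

Poor units: 17×$15 (q = 17 of N = 63).
Gap ratios (z−y)/z: (20−15)/20 = 0.2500 (×17).
Raised to α = 3.0: 0.01562 (×17).
Sum = 0.265625; FGT(3.0) = 0.265625 / 63 = 0.0042.

0.0042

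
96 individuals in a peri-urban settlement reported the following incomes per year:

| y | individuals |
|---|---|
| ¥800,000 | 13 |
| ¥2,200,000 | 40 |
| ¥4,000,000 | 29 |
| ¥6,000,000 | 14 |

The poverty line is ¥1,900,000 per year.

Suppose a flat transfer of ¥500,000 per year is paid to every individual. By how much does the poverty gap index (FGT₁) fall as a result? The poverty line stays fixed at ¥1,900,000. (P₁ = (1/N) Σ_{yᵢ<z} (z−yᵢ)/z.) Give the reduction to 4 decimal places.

Before: below the line — 13×¥800,000; poverty gap index (FGT₁) = 0.078399.
After the ¥500,000 transfer: below the line — 13×¥1,300,000; poverty gap index (FGT₁) = 0.042763.
Reduction = 0.078399 − 0.042763 = 0.0356.

0.0356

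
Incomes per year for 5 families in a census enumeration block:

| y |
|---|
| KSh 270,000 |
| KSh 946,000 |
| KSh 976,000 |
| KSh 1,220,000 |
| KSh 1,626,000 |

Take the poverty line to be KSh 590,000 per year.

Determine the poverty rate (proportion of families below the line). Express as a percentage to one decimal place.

1 of the 5 families have income below KSh 590,000.
H = 1/5 = 20.0%.

20.0%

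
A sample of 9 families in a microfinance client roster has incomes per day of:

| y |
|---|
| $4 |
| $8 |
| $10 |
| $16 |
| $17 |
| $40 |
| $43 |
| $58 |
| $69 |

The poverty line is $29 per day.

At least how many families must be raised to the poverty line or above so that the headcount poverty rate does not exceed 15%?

4

5 of the 9 families are poor, so H = 5/9 = 0.556.
A headcount ratio of at most 15% allows at most ⌊0.15 × 9⌋ = 1 poor families.
So at least 5 − 1 = 4 must be lifted.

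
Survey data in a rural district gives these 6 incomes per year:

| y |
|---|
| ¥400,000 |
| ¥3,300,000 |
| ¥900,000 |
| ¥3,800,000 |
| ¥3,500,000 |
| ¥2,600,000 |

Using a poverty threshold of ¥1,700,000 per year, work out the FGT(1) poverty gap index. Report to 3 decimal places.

0.206

Incomes under z: ¥400,000, ¥900,000 (q = 2 of N = 6).
Normalized shortfalls: (1700000−400000)/1700000 = 0.7647; (1700000−900000)/1700000 = 0.4706.
Sum of shortfalls = 1.235294; P₁ averages over all N: 1.235294 / 6 = 0.206.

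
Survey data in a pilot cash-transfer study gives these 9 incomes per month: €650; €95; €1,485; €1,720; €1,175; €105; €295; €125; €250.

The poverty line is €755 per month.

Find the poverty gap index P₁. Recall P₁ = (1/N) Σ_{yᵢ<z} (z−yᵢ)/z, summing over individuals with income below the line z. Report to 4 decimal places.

0.4430

Below the line: €95, €105, €125, €250, €295, €650 (q = 6 of N = 9).
Gap ratios (z−y)/z: (755−95)/755 = 0.8742; (755−105)/755 = 0.8609; (755−125)/755 = 0.8344; (755−250)/755 = 0.6689; (755−295)/755 = 0.6093; (755−650)/755 = 0.1391.
Sum of shortfalls = 3.986755; P₁ averages over all N: 3.986755 / 9 = 0.4430.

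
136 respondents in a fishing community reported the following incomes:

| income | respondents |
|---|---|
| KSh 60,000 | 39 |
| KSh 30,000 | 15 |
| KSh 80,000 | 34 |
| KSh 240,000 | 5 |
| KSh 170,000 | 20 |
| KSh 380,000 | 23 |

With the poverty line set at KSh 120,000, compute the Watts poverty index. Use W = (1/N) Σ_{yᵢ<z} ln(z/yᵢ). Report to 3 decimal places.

Poor units: 15×KSh 30,000, 39×KSh 60,000, 34×KSh 80,000 (q = 88 of N = 136).
ln(z/y) terms: ln(120000/30000) = 1.3863 (×15); ln(120000/60000) = 0.6931 (×39); ln(120000/80000) = 0.4055 (×34).
W = 61.612969 / 136 = 0.453.

0.453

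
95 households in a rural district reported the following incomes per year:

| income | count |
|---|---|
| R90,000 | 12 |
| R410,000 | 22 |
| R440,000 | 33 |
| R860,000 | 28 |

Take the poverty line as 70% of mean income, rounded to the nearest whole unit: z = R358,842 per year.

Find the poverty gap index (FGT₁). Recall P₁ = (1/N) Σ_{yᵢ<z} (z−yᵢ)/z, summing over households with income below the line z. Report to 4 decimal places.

0.0946

Incomes under z: 12×R90,000 (q = 12 of N = 95).
Relative gaps: (358842−90000)/358842 = 0.7492 (×12).
Σ = 8.990319. Dividing by the full population N = 95 gives P₁ = 0.0946.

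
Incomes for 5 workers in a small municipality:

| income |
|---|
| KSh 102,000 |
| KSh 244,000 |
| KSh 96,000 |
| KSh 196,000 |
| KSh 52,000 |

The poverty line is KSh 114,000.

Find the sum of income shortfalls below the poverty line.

KSh 92,000

Poor units: KSh 52,000, KSh 96,000, KSh 102,000 (q = 3 of N = 5).
Individual gaps: 114000−52000 = 62000; 114000−96000 = 18000; 114000−102000 = 12000.
Aggregate gap = KSh 92,000.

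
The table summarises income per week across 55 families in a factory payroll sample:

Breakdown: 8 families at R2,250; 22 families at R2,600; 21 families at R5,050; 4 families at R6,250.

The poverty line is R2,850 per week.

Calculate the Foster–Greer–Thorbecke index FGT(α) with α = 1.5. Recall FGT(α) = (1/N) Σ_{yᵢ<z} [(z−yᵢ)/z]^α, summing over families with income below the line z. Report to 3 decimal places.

Below z: 8×R2,250, 22×R2,600 (q = 30 of N = 55).
Shortfall ratios: (2850−2250)/2850 = 0.2105 (×8); (2850−2600)/2850 = 0.0877 (×22).
Raised to α = 1.5: 0.09660 (×8); 0.02598 (×22).
Sum = 1.344333; FGT(1.5) = 1.344333 / 55 = 0.024.

0.024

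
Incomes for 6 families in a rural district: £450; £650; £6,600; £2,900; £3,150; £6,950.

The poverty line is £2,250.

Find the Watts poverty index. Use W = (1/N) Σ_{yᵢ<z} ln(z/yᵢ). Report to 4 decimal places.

0.4752

Poor units: £450, £650 (q = 2 of N = 6).
Log gaps: ln(2250/450) = 1.6094; ln(2250/650) = 1.2417.
W = 2.851151 / 6 = 0.4752.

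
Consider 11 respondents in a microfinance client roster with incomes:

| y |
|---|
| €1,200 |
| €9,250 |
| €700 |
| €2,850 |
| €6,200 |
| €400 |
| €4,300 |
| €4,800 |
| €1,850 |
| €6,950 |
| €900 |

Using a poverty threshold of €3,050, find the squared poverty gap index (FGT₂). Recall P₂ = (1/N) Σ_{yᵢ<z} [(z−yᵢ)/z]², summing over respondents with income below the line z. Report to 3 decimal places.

Below z: €400, €700, €900, €1,200, €1,850, €2,850 (q = 6 of N = 11).
Normalized shortfalls: (3050−400)/3050 = 0.8689; (3050−700)/3050 = 0.7705; (3050−900)/3050 = 0.7049; (3050−1200)/3050 = 0.6066; (3050−1850)/3050 = 0.3934; (3050−2850)/3050 = 0.0656.
Squared: 0.7549; 0.5937; 0.4969; 0.3679; 0.1548; 0.0043.
Sum = 2.372481; P₂ = 2.372481 / 11 = 0.216.

0.216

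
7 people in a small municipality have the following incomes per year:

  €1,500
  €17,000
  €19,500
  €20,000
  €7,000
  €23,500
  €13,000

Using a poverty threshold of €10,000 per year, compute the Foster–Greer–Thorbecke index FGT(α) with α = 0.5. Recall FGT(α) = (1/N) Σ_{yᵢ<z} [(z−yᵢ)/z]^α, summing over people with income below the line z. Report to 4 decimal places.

Poor units: €1,500, €7,000 (q = 2 of N = 7).
Shortfall ratios: (10000−1500)/10000 = 0.8500; (10000−7000)/10000 = 0.3000.
Raised to α = 0.5: 0.92195; 0.54772.
Sum = 1.469677; FGT(0.5) = 1.469677 / 7 = 0.2100.

0.2100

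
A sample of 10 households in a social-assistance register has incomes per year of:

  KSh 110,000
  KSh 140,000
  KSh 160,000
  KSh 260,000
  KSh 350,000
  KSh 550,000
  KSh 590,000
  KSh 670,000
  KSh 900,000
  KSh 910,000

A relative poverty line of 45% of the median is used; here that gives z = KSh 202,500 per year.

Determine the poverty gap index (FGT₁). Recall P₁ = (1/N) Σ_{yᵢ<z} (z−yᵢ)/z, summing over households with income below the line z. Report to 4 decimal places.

0.0975

Incomes under z: KSh 110,000, KSh 140,000, KSh 160,000 (q = 3 of N = 10).
Gap ratios (z−y)/z: (202500−110000)/202500 = 0.4568; (202500−140000)/202500 = 0.3086; (202500−160000)/202500 = 0.2099.
Σ = 0.975309. Dividing by the full population N = 10 gives P₁ = 0.0975.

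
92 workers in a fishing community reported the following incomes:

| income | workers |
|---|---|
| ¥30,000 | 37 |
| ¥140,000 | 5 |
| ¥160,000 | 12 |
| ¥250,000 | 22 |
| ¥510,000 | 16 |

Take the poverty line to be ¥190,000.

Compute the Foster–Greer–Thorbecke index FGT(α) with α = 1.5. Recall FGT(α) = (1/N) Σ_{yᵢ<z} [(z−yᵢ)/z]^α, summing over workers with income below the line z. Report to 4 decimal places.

0.3263

Incomes under z: 37×¥30,000, 5×¥140,000, 12×¥160,000 (q = 54 of N = 92).
Relative gaps: (190000−30000)/190000 = 0.8421 (×37); (190000−140000)/190000 = 0.2632 (×5); (190000−160000)/190000 = 0.1579 (×12).
Raised to α = 1.5: 0.77277 (×37); 0.13500 (×5); 0.06274 (×12).
Sum = 30.020323; FGT(1.5) = 30.020323 / 92 = 0.3263.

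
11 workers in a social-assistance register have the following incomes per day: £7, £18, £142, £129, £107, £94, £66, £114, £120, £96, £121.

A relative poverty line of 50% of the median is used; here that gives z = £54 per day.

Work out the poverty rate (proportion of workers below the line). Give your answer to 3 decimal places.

0.182

2 of the 11 workers have income below £54.
H = 2/11 = 0.182.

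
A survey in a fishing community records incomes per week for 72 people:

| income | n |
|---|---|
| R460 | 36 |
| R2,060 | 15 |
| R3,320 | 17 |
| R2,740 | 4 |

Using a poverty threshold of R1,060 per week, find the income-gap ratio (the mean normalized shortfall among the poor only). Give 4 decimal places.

0.5660

Below z: 36×R460 (q = 36 of N = 72).
Relative gaps: 0.5660 (×36); sum = 20.377358.
The income-gap ratio divides by q (the poor only): 20.377358 / 36 = 0.5660.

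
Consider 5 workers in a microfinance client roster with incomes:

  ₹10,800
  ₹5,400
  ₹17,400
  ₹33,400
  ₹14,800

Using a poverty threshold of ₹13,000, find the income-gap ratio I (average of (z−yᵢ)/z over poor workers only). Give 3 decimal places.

Below the line: ₹5,400, ₹10,800 (q = 2 of N = 5).
Shortfall ratios (z−y)/z: 0.5846, 0.1692; sum = 0.753846.
The income-gap ratio divides by q (the poor only): 0.753846 / 2 = 0.377.

0.377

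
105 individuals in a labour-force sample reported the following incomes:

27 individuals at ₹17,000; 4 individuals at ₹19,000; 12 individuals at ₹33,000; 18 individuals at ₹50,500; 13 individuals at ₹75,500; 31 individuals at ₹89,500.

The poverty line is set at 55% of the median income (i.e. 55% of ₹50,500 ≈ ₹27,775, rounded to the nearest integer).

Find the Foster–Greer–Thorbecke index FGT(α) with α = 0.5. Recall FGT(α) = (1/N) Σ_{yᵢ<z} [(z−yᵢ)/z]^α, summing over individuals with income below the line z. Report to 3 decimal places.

Incomes under z: 27×₹17,000, 4×₹19,000 (q = 31 of N = 105).
Gap ratios (z−y)/z: (27775−17000)/27775 = 0.3879 (×27); (27775−19000)/27775 = 0.3159 (×4).
Raised to α = 0.5: 0.62285 (×27); 0.56208 (×4).
Sum = 19.065190; FGT(0.5) = 19.065190 / 105 = 0.182.

0.182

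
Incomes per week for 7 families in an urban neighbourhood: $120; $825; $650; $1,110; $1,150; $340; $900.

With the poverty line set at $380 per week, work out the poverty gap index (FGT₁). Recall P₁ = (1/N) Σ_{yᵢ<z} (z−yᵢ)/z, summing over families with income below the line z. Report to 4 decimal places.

0.1128

Incomes under z: $120, $340 (q = 2 of N = 7).
Gap ratios (z−y)/z: (380−120)/380 = 0.6842; (380−340)/380 = 0.1053.
Σ = 0.789474. Dividing by the full population N = 7 gives P₁ = 0.1128.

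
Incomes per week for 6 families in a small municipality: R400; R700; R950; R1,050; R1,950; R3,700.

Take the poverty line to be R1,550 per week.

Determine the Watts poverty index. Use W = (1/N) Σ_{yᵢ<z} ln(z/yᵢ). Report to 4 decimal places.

0.5047

Poor units: R400, R700, R950, R1,050 (q = 4 of N = 6).
ln(z/y) terms: ln(1550/400) = 1.3545; ln(1550/700) = 0.7949; ln(1550/950) = 0.4895; ln(1550/1050) = 0.3895.
W = 3.028489 / 6 = 0.5047.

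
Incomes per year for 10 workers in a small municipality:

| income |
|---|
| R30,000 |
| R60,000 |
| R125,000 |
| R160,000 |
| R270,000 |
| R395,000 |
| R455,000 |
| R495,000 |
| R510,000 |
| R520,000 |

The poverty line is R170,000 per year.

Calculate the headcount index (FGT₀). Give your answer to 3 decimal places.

4 of the 10 workers have income below R170,000.
H = 4/10 = 0.400.

0.400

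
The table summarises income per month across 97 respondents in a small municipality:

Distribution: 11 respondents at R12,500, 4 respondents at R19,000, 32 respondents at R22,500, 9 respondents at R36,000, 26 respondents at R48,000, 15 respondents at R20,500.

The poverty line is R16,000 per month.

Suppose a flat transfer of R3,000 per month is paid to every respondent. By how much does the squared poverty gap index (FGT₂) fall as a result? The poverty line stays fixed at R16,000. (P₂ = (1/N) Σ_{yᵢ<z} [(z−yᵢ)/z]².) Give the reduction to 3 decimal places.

Before: below the line — 11×R12,500; squared poverty gap index (FGT₂) = 0.00543.
After the R3,000 transfer: below the line — 11×R15,500; squared poverty gap index (FGT₂) = 0.00011.
Reduction = 0.00543 − 0.00011 = 0.005.

0.005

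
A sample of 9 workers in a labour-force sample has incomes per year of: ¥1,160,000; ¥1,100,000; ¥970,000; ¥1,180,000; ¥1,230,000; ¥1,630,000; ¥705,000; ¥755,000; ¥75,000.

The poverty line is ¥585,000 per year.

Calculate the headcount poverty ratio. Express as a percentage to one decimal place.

11.1%

1 of the 9 workers have income below ¥585,000.
H = 1/9 = 11.1%.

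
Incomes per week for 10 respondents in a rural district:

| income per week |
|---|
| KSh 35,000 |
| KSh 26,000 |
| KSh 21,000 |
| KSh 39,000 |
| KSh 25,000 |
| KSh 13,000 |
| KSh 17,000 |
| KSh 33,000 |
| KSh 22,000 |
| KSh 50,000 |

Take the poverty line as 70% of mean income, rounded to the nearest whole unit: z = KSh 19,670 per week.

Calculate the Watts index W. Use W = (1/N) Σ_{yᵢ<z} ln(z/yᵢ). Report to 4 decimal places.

Below the line: KSh 13,000, KSh 17,000 (q = 2 of N = 10).
Log shortfalls: ln(19670/13000) = 0.4141; ln(19670/17000) = 0.1459.
W = 0.560027 / 10 = 0.0560.

0.0560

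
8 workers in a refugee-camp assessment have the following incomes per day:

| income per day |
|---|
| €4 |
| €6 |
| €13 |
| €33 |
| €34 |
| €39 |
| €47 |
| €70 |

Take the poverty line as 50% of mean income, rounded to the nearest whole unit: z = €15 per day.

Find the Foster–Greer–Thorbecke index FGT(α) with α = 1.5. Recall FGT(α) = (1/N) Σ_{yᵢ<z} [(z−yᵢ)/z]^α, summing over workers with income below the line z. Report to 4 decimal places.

Below z: €4, €6, €13 (q = 3 of N = 8).
Normalized shortfalls: (15−4)/15 = 0.7333; (15−6)/15 = 0.6000; (15−13)/15 = 0.1333.
Raised to α = 1.5: 0.62799; 0.46476; 0.04869.
Sum = 1.141434; FGT(1.5) = 1.141434 / 8 = 0.1427.

0.1427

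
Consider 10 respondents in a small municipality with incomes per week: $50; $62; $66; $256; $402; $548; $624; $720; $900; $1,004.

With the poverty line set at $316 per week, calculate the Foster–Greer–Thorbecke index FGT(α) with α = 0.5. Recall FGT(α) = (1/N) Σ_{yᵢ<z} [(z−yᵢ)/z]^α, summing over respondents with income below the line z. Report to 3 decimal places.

Below the line: $50, $62, $66, $256 (q = 4 of N = 10).
Shortfall ratios: (316−50)/316 = 0.8418; (316−62)/316 = 0.8038; (316−66)/316 = 0.7911; (316−256)/316 = 0.1899.
Raised to α = 0.5: 0.91748; 0.89655; 0.88946; 0.43574.
Sum = 3.139234; FGT(0.5) = 3.139234 / 10 = 0.314.

0.314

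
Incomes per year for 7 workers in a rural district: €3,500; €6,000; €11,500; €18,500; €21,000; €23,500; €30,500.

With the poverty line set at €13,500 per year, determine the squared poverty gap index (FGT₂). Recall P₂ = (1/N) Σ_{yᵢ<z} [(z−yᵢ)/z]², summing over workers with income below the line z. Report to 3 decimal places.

Incomes under z: €3,500, €6,000, €11,500 (q = 3 of N = 7).
Relative gaps: (13500−3500)/13500 = 0.7407; (13500−6000)/13500 = 0.5556; (13500−11500)/13500 = 0.1481.
Squared: 0.5487; 0.3086; 0.0219.
Sum = 0.879287; P₂ = 0.879287 / 7 = 0.126.

0.126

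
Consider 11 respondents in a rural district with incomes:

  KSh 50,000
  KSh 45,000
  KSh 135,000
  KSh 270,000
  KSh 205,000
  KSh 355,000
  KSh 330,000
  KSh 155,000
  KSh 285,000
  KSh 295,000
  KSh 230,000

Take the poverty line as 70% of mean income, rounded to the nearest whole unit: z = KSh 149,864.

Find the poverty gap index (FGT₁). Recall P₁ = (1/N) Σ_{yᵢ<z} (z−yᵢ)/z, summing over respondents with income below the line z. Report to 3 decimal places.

Poor units: KSh 45,000, KSh 50,000, KSh 135,000 (q = 3 of N = 11).
Shortfall ratios: (149864−45000)/149864 = 0.6997; (149864−50000)/149864 = 0.6664; (149864−135000)/149864 = 0.0992.
Sum of shortfalls = 1.465275; P₁ averages over all N: 1.465275 / 11 = 0.133.

0.133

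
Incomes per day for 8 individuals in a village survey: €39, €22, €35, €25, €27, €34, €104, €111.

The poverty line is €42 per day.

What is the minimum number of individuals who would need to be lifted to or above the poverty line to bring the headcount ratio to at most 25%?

4

6 of the 8 individuals are poor, so H = 6/8 = 0.750.
A headcount ratio of at most 25% allows at most ⌊0.25 × 8⌋ = 2 poor individuals.
So at least 6 − 2 = 4 must be lifted.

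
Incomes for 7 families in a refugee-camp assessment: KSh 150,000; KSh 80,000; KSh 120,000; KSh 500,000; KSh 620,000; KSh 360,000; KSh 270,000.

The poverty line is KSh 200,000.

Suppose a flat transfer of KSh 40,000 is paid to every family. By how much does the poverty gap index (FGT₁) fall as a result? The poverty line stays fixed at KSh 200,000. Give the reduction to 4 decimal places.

0.0857

Before: below the line — KSh 80,000, KSh 120,000, KSh 150,000; poverty gap index (FGT₁) = 0.178571.
After the KSh 40,000 transfer: below the line — KSh 120,000, KSh 160,000, KSh 190,000; poverty gap index (FGT₁) = 0.092857.
Reduction = 0.178571 − 0.092857 = 0.0857.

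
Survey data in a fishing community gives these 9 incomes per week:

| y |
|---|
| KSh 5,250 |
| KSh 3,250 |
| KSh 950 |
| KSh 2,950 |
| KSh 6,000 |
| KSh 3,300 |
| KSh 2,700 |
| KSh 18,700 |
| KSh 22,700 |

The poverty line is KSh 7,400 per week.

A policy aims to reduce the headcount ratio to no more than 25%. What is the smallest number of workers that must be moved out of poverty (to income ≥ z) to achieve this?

5

Currently q = 7 of N = 9 are below the line (H = 0.778).
A headcount ratio of at most 25% allows at most ⌊0.25 × 9⌋ = 2 poor workers.
So at least 7 − 2 = 5 must be lifted.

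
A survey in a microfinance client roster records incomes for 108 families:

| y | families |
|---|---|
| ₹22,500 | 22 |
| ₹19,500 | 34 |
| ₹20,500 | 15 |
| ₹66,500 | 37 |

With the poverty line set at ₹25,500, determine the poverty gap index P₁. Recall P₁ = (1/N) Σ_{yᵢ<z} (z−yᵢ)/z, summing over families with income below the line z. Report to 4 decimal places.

Incomes under z: 34×₹19,500, 15×₹20,500, 22×₹22,500 (q = 71 of N = 108).
Shortfall ratios: (25500−19500)/25500 = 0.2353 (×34); (25500−20500)/25500 = 0.1961 (×15); (25500−22500)/25500 = 0.1176 (×22).
Sum of shortfalls = 13.529412; P₁ averages over all N: 13.529412 / 108 = 0.1253.

0.1253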